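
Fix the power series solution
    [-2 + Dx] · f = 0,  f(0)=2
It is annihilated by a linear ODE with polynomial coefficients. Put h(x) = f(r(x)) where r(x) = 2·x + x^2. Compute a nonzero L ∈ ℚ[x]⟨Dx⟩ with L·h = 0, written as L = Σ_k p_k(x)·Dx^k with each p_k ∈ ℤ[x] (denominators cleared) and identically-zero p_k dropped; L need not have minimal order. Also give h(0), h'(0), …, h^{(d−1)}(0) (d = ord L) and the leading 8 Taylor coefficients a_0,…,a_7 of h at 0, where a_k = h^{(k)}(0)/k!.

f: a_k = 2, 4, 4, 8/3, 4/3, 8/15, 8/45, 16/315, …
h₀=f(r): pull back L_f along r ⇒ L₀.
L = (-4 - 4·x) + Dx  (order 1).
h: a_k = 2, 8, 20, 112/3, 172/3, 1136/15, 3992/45, 5920/63, …
ICs: h(0) = 2.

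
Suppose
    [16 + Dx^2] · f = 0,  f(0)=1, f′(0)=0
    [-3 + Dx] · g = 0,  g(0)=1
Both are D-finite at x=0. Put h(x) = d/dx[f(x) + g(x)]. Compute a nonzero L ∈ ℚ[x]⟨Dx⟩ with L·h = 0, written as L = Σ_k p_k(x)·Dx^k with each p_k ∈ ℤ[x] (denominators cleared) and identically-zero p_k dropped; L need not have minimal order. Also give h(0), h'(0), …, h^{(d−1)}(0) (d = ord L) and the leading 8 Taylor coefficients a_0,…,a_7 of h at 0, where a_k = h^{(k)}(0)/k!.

L = 48 - 16·Dx + 3·Dx^2 - Dx^3  (order 3).
h: a_k = 3, -7, 27/2, 337/6, 81/8, -3367/120, 243/80, 72097/5040, …
ICs: h(0) = 3, h′(0) = -7, h′′(0) = 27.

f: a_k = 1, 0, -8, 0, 32/3, 0, -256/45, 0, …
g: a_k = 1, 3, 9/2, 9/2, 27/8, 81/40, 81/80, 243/560, …
h₀=f+g: left-lcm gives L₀, ord ≤ 3.
Differentiate: ansatz ord ≤ ord L₀ ⇒ L.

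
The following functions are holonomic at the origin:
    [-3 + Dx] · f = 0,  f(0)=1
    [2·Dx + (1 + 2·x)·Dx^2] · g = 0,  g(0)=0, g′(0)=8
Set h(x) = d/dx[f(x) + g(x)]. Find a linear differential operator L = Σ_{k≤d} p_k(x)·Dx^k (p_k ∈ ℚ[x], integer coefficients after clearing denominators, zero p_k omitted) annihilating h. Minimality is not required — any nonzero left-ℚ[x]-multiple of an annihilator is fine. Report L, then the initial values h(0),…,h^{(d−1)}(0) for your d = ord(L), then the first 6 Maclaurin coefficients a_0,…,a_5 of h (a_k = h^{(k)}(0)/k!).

f: a_k = 1, 3, 9/2, 9/2, 27/8, 81/40, …
g: a_k = 0, 8, -8, 32/3, -16, 128/5, …
Weyl lclm of L_f,L_g ⇒ L₀ (ord ≤ 3).
Derive L from L₀ (diff closure).
L = (-42 - 36·x) + (-1 - 36·x - 36·x^2)·Dx + (5 + 16·x + 12·x^2)·Dx^2  (order 2).
h: a_k = 11, -7, 91/2, -101/2, 1105/8, -9997/40, …
ICs: h(0) = 11, h′(0) = -7.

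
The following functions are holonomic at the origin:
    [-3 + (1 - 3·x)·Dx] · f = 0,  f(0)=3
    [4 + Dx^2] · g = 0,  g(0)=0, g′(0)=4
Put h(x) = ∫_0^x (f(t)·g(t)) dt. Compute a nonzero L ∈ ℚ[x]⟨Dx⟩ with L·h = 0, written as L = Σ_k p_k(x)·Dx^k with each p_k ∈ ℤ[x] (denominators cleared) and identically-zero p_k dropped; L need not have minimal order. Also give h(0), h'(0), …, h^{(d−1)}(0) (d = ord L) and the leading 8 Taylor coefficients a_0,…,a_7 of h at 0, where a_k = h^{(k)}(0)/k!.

L = (-4 + 12·x)·Dx + 6·Dx^2 + (-1 + 3·x)·Dx^3  (order 3).
h: a_k = 0, 0, 6, 12, 25, 60, 2254/15, 1932/5, …
ICs: h(0) = 0, h′(0) = 0, h′′(0) = 12.

f: a_k = 3, 9, 27, 81, 243, 729, 2187, 6561, …
g: a_k = 0, 4, 0, -8/3, 0, 8/15, 0, -16/315, …
L₀ := L_f ⊗_s L_g (sym. prod.), ord ≤ 2.
h=∫h₀ ⇒ L = L₀·Dx.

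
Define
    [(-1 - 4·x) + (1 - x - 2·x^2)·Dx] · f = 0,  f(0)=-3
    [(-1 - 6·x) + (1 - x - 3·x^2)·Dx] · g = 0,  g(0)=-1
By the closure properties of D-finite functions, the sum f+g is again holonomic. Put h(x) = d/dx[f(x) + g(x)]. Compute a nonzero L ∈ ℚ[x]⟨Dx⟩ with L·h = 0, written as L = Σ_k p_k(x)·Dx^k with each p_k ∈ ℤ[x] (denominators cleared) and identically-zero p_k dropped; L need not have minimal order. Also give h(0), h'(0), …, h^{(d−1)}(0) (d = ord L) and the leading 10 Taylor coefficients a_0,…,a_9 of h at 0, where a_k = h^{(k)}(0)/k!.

f: a_k = -3, -3, -9, -15, -33, -63, -129, -255, -513, -1023, …
g: a_k = -1, -1, -4, -7, -19, -40, -97, -217, -508, -1159, …
Sum ⇒ L₀ = lclm(L_f,L_g) in ℚ(x)⟨Dx⟩.
Derive L from L₀ (diff closure).
L = (-6 - 264·x - 360·x^2 - 1176·x^3 - 2406·x^4 - 3600·x^5 + 1296·x^6) + (6 + 54·x + 114·x^2 + 96·x^3 + 27·x^4 - 2334·x^5 - 1872·x^6 + 864·x^7)·Dx + (-1 + 2·x - 11·x^2 - 18·x^3 + 158·x^4 + 61·x^5 - 377·x^6 - 168·x^7 + 108·x^8)·Dx^2  (order 2).
h: a_k = -4, -26, -66, -208, -515, -1356, -3304, -8168, -19638, -47320, …
ICs: h(0) = -4, h′(0) = -26.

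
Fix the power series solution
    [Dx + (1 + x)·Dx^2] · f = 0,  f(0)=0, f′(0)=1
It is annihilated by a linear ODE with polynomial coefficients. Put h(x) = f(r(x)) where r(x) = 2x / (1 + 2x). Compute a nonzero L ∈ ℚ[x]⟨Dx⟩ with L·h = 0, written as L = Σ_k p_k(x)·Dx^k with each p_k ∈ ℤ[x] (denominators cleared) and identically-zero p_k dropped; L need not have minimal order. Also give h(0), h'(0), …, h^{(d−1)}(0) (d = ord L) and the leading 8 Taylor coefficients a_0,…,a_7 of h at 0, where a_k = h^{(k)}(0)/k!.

f: a_k = 0, 1, -1/2, 1/3, -1/4, 1/5, -1/6, 1/7, …
f∘r: x↦r, Dx↦Dx/r' in L_f ⇒ L₀.
L = (6 + 16·x)·Dx + (1 + 6·x + 8·x^2)·Dx^2  (order 2).
h: a_k = 0, 2, -6, 56/3, -60, 992/5, -672, 16256/7, …
ICs: h(0) = 0, h′(0) = 2.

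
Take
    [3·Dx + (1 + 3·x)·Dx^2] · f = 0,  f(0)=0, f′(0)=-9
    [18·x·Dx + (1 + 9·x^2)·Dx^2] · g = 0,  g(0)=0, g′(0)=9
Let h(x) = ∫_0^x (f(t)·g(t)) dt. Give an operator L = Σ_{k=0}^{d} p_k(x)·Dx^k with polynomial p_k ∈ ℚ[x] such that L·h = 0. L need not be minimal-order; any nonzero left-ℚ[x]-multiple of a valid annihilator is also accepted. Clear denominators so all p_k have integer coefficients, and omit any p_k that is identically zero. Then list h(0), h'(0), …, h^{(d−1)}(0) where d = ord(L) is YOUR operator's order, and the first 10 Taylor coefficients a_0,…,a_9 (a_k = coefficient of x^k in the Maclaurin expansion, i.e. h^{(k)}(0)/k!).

L = (648 + 3564·x + 19440·x^2 + 113724·x^3 + 262440·x^4 + 341172·x^5 + 236196·x^7)·Dx^2 + (162 + 3348·x + 24948·x^2 + 117612·x^3 + 396576·x^4 + 813564·x^5 + 918540·x^6 + 236196·x^7 + 826686·x^8)·Dx^3 + (36 + 576·x + 5184·x^2 + 25272·x^3 + 87480·x^4 + 227448·x^5 + 419904·x^6 + 472392·x^7 + 236196·x^8 + 472392·x^9)·Dx^4 + (5 + 54·x + 333·x^2 + 1512·x^3 + 5346·x^4 + 14580·x^5 + 30618·x^6 + 52488·x^7 + 59049·x^8 + 39366·x^9 + 59049·x^10)·Dx^5  (order 5).
h: a_k = 0, 0, 0, -27, 243/8, 0, 243/8, -9477/35, 72171/160, 0, …
ICs: h(0) = 0, h′(0) = 0, h′′(0) = 0, h′′′(0) = -162, h′′′′(0) = 729.

f: a_k = 0, -9, 27/2, -27, 243/4, -729/5, 729/2, -6561/7, 19683/8, -6561, …
g: a_k = 0, 9, 0, -27, 0, 729/5, 0, -6561/7, 0, 6561, …
L₀ := L_f ⊗_s L_g (sym. prod.), ord ≤ 4.
h=∫h₀ ⇒ L = L₀·Dx.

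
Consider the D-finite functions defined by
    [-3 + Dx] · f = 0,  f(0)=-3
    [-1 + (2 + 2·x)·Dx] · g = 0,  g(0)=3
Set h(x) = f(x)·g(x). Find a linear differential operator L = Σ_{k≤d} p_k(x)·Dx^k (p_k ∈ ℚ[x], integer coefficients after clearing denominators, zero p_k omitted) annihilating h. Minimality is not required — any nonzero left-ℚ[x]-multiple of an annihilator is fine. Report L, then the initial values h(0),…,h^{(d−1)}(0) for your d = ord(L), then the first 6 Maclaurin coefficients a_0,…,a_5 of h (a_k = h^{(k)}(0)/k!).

f: a_k = -3, -9, -27/2, -27/2, -81/8, -243/40, …
g: a_k = 3, 3/2, -3/8, 3/16, -15/128, 21/256, …
L₀ := L_f ⊗_s L_g (sym. prod.), ord ≤ 1.
L = (-7 - 6·x) + (2 + 2·x)·Dx  (order 1).
h: a_k = -9, -63/2, -423/8, -927/16, -6003/128, -38493/1280, …
ICs: h(0) = -9.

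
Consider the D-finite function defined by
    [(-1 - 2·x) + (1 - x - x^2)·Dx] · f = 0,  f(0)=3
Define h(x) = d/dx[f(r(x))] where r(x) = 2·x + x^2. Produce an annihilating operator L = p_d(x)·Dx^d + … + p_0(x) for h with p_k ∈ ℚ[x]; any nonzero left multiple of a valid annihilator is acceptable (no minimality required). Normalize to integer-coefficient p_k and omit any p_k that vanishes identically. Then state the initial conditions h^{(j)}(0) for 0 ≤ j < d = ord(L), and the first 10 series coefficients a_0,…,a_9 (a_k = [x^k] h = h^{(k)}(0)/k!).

L = (9 + 42·x + 105·x^2 + 164·x^3 + 141·x^4 + 60·x^5 + 10·x^6) + (-1 - 3·x + 9·x^2 + 39·x^3 + 55·x^4 + 39·x^5 + 14·x^6 + 2·x^7)·Dx  (order 1).
h: a_k = 6, 54, 288, 1416, 6510, 28710, 123144, 517368, 2139696, 8739960, …
ICs: h(0) = 6.

f: a_k = 3, 3, 6, 9, 15, 24, 39, 63, 102, 165, …
L₀ from L_f via x↦r, Dx↦r'^{-1}Dx.
h₀' ⇒ L via d/dx closure of L₀.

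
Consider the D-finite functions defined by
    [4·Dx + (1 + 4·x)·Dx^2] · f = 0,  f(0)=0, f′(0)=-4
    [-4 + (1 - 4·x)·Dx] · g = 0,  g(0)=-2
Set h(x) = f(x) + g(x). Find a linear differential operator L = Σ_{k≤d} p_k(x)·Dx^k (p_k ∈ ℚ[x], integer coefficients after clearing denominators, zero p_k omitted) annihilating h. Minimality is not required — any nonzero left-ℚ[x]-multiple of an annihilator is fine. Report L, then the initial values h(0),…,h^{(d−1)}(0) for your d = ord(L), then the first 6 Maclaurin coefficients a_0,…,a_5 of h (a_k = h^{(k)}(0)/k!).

f: a_k = 0, -4, 8, -64/3, 64, -1024/5, …
g: a_k = -2, -8, -32, -128, -512, -2048, …
Weyl lclm of L_f,L_g ⇒ L₀ (ord ≤ 3).
L = (-160 - 128·x)·Dx + (-16 - 256·x - 256·x^2)·Dx^2 + (3 + 4·x - 48·x^2 - 64·x^3)·Dx^3  (order 3).
h: a_k = -2, -12, -24, -448/3, -448, -11264/5, …
ICs: h(0) = -2, h′(0) = -12, h′′(0) = -48.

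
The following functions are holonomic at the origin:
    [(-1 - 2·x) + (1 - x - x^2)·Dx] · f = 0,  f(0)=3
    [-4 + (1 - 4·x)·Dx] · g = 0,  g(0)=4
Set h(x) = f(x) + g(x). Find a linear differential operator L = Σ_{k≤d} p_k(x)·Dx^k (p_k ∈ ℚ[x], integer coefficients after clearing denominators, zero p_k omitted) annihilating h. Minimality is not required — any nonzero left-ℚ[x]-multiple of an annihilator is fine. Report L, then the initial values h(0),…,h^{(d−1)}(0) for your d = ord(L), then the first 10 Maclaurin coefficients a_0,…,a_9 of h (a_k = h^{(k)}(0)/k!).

L = (-16 - 72·x + 24·x^2 - 32·x^3) + (28 - 38·x - 54·x^2 + 16·x^3 - 64·x^4)·Dx + (-3 + 17·x - 23·x^2 + 14·x^3 - 4·x^4 - 16·x^5)·Dx^2  (order 2).
h: a_k = 7, 19, 70, 265, 1039, 4120, 16423, 65599, 262246, 1048741, …
ICs: h(0) = 7, h′(0) = 19.

f: a_k = 3, 3, 6, 9, 15, 24, 39, 63, 102, 165, …
g: a_k = 4, 16, 64, 256, 1024, 4096, 16384, 65536, 262144, 1048576, …
L₀ := lclm(L_f,L_g); ord L₀ ≤ 1+1.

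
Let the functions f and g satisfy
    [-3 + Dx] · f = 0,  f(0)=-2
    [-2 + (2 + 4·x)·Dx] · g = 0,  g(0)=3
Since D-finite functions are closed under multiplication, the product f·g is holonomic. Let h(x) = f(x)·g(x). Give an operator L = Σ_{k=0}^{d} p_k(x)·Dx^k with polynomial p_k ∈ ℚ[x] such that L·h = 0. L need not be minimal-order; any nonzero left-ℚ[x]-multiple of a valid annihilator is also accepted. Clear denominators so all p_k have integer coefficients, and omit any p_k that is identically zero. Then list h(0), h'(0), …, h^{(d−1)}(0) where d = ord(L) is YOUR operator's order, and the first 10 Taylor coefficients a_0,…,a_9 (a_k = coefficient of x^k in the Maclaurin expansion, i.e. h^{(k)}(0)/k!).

f: a_k = -2, -6, -9, -9, -27/4, -81/20, -81/40, -243/280, -729/2240, -243/2240, …
g: a_k = 3, 3, -3/2, 3/2, -15/8, 21/8, -63/16, 99/16, -1287/128, 2145/128, …
Product ⇒ symmetric product L₀, ord ≤ 1.
L = (-4 - 6·x) + (1 + 2·x)·Dx  (order 1).
h: a_k = -6, -24, -42, -48, -39, -132/5, -63/5, -288/35, 117/140, -33/5, …
ICs: h(0) = -6.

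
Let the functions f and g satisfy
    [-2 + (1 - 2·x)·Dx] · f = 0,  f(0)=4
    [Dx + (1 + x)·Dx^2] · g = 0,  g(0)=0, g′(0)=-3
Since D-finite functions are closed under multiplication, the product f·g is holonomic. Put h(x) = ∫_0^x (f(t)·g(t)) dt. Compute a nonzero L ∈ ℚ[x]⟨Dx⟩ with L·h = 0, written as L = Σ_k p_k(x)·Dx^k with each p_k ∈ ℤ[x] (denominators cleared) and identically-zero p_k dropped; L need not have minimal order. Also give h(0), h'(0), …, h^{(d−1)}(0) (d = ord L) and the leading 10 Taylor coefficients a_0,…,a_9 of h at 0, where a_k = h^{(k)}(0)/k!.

f: a_k = 4, 8, 16, 32, 64, 128, 256, 512, 1024, 2048, …
g: a_k = 0, -3, 3/2, -1, 3/4, -3/5, 1/2, -3/7, 3/8, -1/3, …
h₀=f·g: eliminate ⇒ L₀, order ≤ 1·2.
Integrate: L := L₀·Dx.
L = 2·Dx + (3 + 6·x)·Dx^2 + (-1 + x + 2·x^2)·Dx^3  (order 3).
h: a_k = 0, 0, -6, -6, -10, -77/5, -391/15, -222/5, -2727/35, -29053/210, …
ICs: h(0) = 0, h′(0) = 0, h′′(0) = -12.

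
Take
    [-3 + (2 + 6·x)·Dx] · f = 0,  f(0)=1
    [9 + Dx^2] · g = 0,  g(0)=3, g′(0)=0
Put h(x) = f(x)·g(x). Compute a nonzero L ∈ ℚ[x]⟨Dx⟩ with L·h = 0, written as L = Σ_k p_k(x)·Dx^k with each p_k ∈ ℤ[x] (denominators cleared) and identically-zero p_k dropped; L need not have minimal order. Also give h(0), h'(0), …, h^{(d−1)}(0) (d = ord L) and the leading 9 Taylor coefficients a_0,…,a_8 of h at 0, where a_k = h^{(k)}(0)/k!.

L = (63 + 216·x + 324·x^2) + (-12 - 36·x)·Dx + (4 + 24·x + 36·x^2)·Dx^2  (order 2).
h: a_k = 3, 9/2, -135/8, -243/16, 2025/128, 3159/256, -84807/5120, 292329/10240, -96330789/1146880, …
ICs: h(0) = 3, h′(0) = 9/2.

f: a_k = 1, 3/2, -9/8, 27/16, -405/128, 1701/256, -15309/1024, 72171/2048, -2814669/32768, …
g: a_k = 3, 0, -27/2, 0, 81/8, 0, -243/80, 0, 2187/4480, …
L₀ := L_f ⊗_s L_g (sym. prod.), ord ≤ 2.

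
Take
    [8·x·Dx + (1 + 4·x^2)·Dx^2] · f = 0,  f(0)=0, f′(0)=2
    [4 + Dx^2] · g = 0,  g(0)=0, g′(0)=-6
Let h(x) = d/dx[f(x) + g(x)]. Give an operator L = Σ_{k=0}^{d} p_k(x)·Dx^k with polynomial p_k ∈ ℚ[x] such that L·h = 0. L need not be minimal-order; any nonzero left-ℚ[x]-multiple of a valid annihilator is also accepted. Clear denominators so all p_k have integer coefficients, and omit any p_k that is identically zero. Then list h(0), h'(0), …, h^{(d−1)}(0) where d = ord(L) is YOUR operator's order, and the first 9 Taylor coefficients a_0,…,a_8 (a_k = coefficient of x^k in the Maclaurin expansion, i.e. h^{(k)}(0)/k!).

L = (-352·x + 1792·x^3 + 512·x^5) + (-4 + 112·x^2 + 576·x^4 + 256·x^6)·Dx + (-88·x + 448·x^3 + 128·x^5)·Dx^2 + (-1 + 28·x^2 + 144·x^4 + 64·x^6)·Dx^3  (order 3).
h: a_k = -4, 0, 4, 0, 28, 0, -1912/15, 0, 53756/105, …
ICs: h(0) = -4, h′(0) = 0, h′′(0) = 8.

f: a_k = 0, 2, 0, -8/3, 0, 32/5, 0, -128/7, 0, …
g: a_k = 0, -6, 0, 4, 0, -4/5, 0, 8/105, 0, …
L₀ := lclm(L_f,L_g); ord L₀ ≤ 2+2.
Derive L from L₀ (diff closure).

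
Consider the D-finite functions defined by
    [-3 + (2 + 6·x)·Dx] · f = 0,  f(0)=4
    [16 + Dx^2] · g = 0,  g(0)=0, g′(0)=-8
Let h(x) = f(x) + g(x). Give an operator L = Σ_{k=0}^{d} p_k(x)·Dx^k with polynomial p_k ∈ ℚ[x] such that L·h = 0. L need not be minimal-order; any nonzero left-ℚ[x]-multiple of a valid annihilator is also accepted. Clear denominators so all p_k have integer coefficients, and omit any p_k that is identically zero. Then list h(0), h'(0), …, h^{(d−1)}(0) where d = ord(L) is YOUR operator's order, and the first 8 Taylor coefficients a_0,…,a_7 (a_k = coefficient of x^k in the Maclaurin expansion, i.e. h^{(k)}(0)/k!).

L = (-4368 - 18432·x - 27648·x^2) + (1760 + 17568·x + 55296·x^2 + 55296·x^3)·Dx + (-273 - 1152·x - 1728·x^2)·Dx^2 + (110 + 1098·x + 3456·x^2 + 3456·x^3)·Dx^3  (order 3).
h: a_k = 4, -2, -9/2, 337/12, -405/32, 9131/960, -15309/256, 23782441/161280, …
ICs: h(0) = 4, h′(0) = -2, h′′(0) = -9.

f: a_k = 4, 6, -9/2, 27/4, -405/32, 1701/64, -15309/256, 72171/512, …
g: a_k = 0, -8, 0, 64/3, 0, -256/15, 0, 2048/315, …
Sum ⇒ L₀ = lclm(L_f,L_g) in ℚ(x)⟨Dx⟩.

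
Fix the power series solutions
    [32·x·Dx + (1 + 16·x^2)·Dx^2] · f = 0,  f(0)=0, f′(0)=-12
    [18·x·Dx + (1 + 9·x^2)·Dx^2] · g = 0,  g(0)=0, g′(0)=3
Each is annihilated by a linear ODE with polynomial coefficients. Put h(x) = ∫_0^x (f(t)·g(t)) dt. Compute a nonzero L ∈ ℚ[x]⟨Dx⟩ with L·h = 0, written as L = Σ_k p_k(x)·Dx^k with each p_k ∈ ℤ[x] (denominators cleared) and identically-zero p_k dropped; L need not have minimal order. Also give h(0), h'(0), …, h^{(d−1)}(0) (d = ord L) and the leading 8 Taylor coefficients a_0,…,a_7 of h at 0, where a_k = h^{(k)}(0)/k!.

f: a_k = 0, -12, 0, 64, 0, -3072/5, 0, 49152/7, …
g: a_k = 0, 3, 0, -9, 0, 243/5, 0, -2187/7, …
f·g: L₀ = L_f ⊗_s L_g, ord ≤ 2·2.
Integrate: L := L₀·Dx.
L = (-3456·x - 144000·x^3 - 1327104·x^5 + 4147200·x^7 + 71663616·x^9)·Dx^2 + (-100 - 11532·x^2 - 259200·x^4 - 1161216·x^6 + 14515200·x^8 + 107495424·x^10)·Dx^3 + (-200·x - 7880·x^3 - 86400·x^5 + 194112·x^7 + 8294400·x^9 + 35831808·x^11)·Dx^4 + (-1 - 50·x^2 - 769·x^4 + 110736·x^8 + 1036800·x^10 + 2985984·x^12)·Dx^5  (order 5).
h: a_k = 0, 0, 0, -12, 0, 60, 0, -15012/35, …
ICs: h(0) = 0, h′(0) = 0, h′′(0) = 0, h′′′(0) = -72, h′′′′(0) = 0.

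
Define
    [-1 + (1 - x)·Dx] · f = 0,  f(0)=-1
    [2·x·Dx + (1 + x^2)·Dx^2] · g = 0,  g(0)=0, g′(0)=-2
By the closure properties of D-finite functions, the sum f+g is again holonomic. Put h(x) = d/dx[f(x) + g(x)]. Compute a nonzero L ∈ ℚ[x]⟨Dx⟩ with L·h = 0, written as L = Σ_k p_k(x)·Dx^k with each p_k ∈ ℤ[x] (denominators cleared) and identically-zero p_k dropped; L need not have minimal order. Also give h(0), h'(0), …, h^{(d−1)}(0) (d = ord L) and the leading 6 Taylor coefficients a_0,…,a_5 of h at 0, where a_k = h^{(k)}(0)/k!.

L = (-2 + 8·x + 6·x^2) + (4 - 2·x + 4·x^2 + 6·x^3)·Dx + (-1 + x^4)·Dx^2  (order 2).
h: a_k = -3, -2, -1, -4, -7, -6, …
ICs: h(0) = -3, h′(0) = -2.

f: a_k = -1, -1, -1, -1, -1, -1, …
g: a_k = 0, -2, 0, 2/3, 0, -2/5, …
f+g: L₀ = lclm(L_f,L_g), ord ≤ 1+2.
h=h₀': d/dx-closure on L₀ ⇒ L.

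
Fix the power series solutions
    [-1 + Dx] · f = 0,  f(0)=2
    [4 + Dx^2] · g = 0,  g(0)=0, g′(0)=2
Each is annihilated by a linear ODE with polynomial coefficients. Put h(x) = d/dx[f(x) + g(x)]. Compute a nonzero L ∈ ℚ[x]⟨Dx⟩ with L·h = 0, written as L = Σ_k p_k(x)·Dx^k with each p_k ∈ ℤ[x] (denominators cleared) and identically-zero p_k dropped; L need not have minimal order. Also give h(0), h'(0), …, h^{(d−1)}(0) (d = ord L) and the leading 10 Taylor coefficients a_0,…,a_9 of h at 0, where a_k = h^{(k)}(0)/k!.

L = 4 - 4·Dx + Dx^2 - Dx^3  (order 3).
h: a_k = 4, 2, -3, 1/3, 17/12, 1/60, -7/40, 1/2520, 257/20160, 1/181440, …
ICs: h(0) = 4, h′(0) = 2, h′′(0) = -6.

f: a_k = 2, 2, 1, 1/3, 1/12, 1/60, 1/360, 1/2520, 1/20160, 1/181440, …
g: a_k = 0, 2, 0, -4/3, 0, 4/15, 0, -8/315, 0, 4/2835, …
Weyl lclm of L_f,L_g ⇒ L₀ (ord ≤ 3).
h=h₀': d/dx-closure on L₀ ⇒ L.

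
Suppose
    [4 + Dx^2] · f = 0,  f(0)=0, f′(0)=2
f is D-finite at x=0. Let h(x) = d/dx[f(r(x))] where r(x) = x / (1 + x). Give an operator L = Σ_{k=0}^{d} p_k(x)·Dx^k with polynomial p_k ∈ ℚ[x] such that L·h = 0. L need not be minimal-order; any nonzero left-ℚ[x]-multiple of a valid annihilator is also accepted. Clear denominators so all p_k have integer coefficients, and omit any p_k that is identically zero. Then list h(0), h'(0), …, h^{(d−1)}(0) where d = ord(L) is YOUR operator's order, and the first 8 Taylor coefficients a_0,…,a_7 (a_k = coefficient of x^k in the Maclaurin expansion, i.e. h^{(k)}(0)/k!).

L = (10 + 12·x + 6·x^2) + (6 + 18·x + 18·x^2 + 6·x^3)·Dx + (1 + 4·x + 6·x^2 + 4·x^3 + x^4)·Dx^2  (order 2).
h: a_k = 2, -4, 2, 8, -86/3, 60, -4418/45, 6064/45, …
ICs: h(0) = 2, h′(0) = -4.

f: a_k = 0, 2, 0, -4/3, 0, 4/15, 0, -8/315, …
Substitute x→r, Dx→(1/r')Dx; clear ⇒ L₀.
h=h₀': d/dx-closure on L₀ ⇒ L.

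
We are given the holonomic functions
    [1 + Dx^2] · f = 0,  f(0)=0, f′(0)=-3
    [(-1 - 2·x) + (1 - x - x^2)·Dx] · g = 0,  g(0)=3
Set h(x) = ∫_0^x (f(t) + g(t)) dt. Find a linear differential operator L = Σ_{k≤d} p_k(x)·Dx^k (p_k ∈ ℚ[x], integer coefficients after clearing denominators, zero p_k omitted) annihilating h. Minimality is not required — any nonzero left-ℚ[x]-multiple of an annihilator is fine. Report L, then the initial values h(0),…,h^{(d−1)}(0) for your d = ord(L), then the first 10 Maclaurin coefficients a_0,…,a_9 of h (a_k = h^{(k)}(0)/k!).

L = (-19 - 48·x - 31·x^2 - 24·x^3 - 5·x^4 - 2·x^5)·Dx + (5 - x - 4·x^2 - 7·x^3 - 6·x^4 - 3·x^5 - x^6)·Dx^2 + (-19 - 48·x - 31·x^2 - 24·x^3 - 5·x^4 - 2·x^5)·Dx^3 + (5 - x - 4·x^2 - 7·x^3 - 6·x^4 - 3·x^5 - x^6)·Dx^4  (order 4).
h: a_k = 0, 3, 0, 2, 19/8, 3, 959/240, 39/7, 105841/13440, 34/3, …
ICs: h(0) = 0, h′(0) = 3, h′′(0) = 0, h′′′(0) = 12.

f: a_k = 0, -3, 0, 1/2, 0, -1/40, 0, 1/1680, 0, -1/120960, …
g: a_k = 3, 3, 6, 9, 15, 24, 39, 63, 102, 165, …
h₀=f+g: left-lcm gives L₀, ord ≤ 3.
h=∫h₀ ⇒ L = L₀·Dx.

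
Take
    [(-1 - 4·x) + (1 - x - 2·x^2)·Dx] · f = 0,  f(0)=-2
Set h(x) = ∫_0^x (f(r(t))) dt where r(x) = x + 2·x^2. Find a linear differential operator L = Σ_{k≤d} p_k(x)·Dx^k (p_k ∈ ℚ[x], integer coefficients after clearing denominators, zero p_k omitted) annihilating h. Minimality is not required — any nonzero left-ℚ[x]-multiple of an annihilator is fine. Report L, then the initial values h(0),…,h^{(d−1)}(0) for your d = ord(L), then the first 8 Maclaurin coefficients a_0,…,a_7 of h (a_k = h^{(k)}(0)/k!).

f: a_k = -2, -2, -6, -10, -22, -42, -86, -170, …
L₀ from L_f via x↦r, Dx↦r'^{-1}Dx.
h=∫₀ˣh₀: take L = L₀·Dx.
L = (1 + 8·x + 24·x^2 + 32·x^3)·Dx + (-1 + x + 4·x^2 + 8·x^3 + 8·x^4)·Dx^2  (order 2).
h: a_k = 0, -2, -1, -10/3, -17/2, -106/5, -169/3, -1114/7, …
ICs: h(0) = 0, h′(0) = -2.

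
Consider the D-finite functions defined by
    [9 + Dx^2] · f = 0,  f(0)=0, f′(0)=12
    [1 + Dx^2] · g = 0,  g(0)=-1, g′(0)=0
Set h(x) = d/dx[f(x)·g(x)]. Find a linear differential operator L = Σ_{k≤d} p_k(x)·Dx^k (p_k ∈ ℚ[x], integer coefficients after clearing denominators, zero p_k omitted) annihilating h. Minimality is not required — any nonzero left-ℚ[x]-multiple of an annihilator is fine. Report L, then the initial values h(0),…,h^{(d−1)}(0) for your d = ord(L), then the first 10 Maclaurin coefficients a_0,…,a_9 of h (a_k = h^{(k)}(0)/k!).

f: a_k = 0, 12, 0, -18, 0, 81/10, 0, -243/140, 0, 243/1120, …
g: a_k = -1, 0, 1/2, 0, -1/24, 0, 1/720, 0, -1/40320, 0, …
h₀=f·g: eliminate ⇒ L₀, order ≤ 2·2.
h=h₀': d/dx-closure on L₀ ⇒ L.
L = 64 + 20·Dx^2 + Dx^4  (order 4).
h: a_k = -12, 0, 72, 0, -88, 0, 688/15, 0, -456/35, 0, …
ICs: h(0) = -12, h′(0) = 0, h′′(0) = 144, h′′′(0) = 0.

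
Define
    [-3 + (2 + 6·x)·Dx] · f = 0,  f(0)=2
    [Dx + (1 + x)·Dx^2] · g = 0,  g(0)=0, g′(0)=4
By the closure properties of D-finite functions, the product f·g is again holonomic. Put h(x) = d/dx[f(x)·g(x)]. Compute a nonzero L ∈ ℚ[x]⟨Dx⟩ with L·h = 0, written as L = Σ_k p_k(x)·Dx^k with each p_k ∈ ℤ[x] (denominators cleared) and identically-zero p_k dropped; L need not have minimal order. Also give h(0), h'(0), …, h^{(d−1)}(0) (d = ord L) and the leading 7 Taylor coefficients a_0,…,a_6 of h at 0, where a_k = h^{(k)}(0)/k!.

f: a_k = 2, 3, -9/4, 27/8, -405/64, 1701/128, -15309/512, …
g: a_k = 0, 4, -2, 4/3, -1, 4/5, -2/3, …
Product ⇒ symmetric product L₀, ord ≤ 2.
h=h₀': d/dx-closure on L₀ ⇒ L.
L = (3 + 126·x + 27·x^2) + (128 + 648·x + 864·x^2 + 216·x^3)·Dx + (28 + 208·x + 504·x^2 + 432·x^3 + 108·x^4)·Dx^2  (order 2).
h: a_k = 8, 16, -37, 80, -2917/16, 17671/40, -719709/640, …
ICs: h(0) = 8, h′(0) = 16.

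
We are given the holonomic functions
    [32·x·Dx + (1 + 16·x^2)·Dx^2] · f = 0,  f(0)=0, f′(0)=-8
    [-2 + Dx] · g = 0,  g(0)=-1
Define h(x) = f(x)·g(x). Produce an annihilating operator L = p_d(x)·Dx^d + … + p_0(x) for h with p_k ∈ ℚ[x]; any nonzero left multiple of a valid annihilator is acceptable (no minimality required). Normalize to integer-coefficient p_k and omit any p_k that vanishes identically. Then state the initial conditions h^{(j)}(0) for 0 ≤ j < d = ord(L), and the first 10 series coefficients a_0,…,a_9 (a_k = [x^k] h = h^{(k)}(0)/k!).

f: a_k = 0, -8, 0, 128/3, 0, -2048/5, 0, 32768/7, 0, -524288/9, …
g: a_k = -1, -2, -2, -4/3, -2/3, -4/15, -4/45, -8/315, -2/315, -4/2835, …
L₀ := L_f ⊗_s L_g (sym. prod.), ord ≤ 2.
L = (4 - 64·x + 64·x^2) + (-4 + 32·x - 64·x^2)·Dx + (1 + 16·x^2)·Dx^2  (order 2).
h: a_k = 0, 8, 16, -80/3, -224/3, 1648/5, 6880/9, -408416/105, -2780608/315, 46457392/945, …
ICs: h(0) = 0, h′(0) = 8.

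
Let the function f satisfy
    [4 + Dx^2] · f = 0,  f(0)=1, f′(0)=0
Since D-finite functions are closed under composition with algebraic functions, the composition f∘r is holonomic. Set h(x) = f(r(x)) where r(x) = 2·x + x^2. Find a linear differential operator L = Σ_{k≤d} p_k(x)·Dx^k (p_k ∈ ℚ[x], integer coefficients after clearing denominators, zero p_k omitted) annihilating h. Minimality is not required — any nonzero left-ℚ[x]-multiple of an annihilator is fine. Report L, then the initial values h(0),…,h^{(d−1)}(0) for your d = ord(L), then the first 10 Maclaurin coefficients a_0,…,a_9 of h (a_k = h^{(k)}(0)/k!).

L = (16 + 48·x + 48·x^2 + 16·x^3) - Dx + (1 + x)·Dx^2  (order 2).
h: a_k = 1, 0, -8, -8, 26/3, 64/3, 464/45, -176/15, -5998/315, -2432/315, …
ICs: h(0) = 1, h′(0) = 0.

f: a_k = 1, 0, -2, 0, 2/3, 0, -4/45, 0, 2/315, 0, …
f∘r: x↦r, Dx↦Dx/r' in L_f ⇒ L₀.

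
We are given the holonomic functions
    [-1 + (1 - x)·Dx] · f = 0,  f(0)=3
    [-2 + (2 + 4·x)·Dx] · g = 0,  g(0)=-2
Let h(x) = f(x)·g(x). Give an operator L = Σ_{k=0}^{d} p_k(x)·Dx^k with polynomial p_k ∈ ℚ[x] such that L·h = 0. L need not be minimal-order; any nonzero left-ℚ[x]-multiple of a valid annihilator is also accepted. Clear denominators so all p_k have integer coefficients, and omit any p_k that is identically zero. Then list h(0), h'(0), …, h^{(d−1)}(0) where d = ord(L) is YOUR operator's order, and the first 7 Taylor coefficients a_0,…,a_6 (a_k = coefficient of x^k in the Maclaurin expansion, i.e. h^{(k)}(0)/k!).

L = (2 + x) + (-1 - x + 2·x^2)·Dx  (order 1).
h: a_k = -6, -12, -9, -12, -33/4, -27/2, -45/8, …
ICs: h(0) = -6.

f: a_k = 3, 3, 3, 3, 3, 3, 3, …
g: a_k = -2, -2, 1, -1, 5/4, -7/4, 21/8, …
Sym-product of L_f,L_g gives L₀ (≤ ord 1).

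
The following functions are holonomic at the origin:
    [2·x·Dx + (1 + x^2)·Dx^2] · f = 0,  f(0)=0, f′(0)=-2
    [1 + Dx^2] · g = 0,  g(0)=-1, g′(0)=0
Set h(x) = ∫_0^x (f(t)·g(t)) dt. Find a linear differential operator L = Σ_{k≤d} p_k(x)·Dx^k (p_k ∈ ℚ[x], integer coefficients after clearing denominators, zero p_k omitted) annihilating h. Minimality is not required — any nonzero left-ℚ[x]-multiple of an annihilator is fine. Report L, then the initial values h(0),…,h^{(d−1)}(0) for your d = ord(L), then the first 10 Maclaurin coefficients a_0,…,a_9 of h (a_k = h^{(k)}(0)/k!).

L = (10 + 26·x^2 + 11·x^4 + 4·x^6 + x^8)·Dx + (12·x + 20·x^3 + 12·x^5 + 4·x^7)·Dx^2 + (12 + 32·x^2 + 18·x^4 + 8·x^6 + 2·x^8)·Dx^3 + (12·x + 20·x^3 + 12·x^5 + 4·x^7)·Dx^4 + (2 + 6·x^2 + 7·x^4 + 4·x^6 + x^8)·Dx^5  (order 5).
h: a_k = 0, 0, 1, 0, -5/12, 0, 49/360, 0, -1301/20160, 0, …
ICs: h(0) = 0, h′(0) = 0, h′′(0) = 2, h′′′(0) = 0, h′′′′(0) = -10.

f: a_k = 0, -2, 0, 2/3, 0, -2/5, 0, 2/7, 0, -2/9, …
g: a_k = -1, 0, 1/2, 0, -1/24, 0, 1/720, 0, -1/40320, 0, …
h₀=f·g: eliminate ⇒ L₀, order ≤ 2·2.
Integrate: L := L₀·Dx.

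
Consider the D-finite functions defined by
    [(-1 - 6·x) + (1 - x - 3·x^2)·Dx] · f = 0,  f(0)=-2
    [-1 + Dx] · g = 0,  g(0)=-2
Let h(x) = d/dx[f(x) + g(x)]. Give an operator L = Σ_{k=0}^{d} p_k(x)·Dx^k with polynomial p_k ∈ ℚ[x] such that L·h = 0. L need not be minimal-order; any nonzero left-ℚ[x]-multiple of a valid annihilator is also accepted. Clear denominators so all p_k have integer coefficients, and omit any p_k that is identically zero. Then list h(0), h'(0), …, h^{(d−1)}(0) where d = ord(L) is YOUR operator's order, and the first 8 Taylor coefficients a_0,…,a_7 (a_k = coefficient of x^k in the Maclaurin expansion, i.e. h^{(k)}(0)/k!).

L = (34 + 278·x + 312·x^2 + 756·x^3 + 162·x^4) + (-41 - 284·x - 341·x^2 - 672·x^3 + 45·x^4 + 54·x^5)·Dx + (7 + 6·x + 29·x^2 - 84·x^3 - 207·x^4 - 54·x^5)·Dx^2  (order 2).
h: a_k = -4, -18, -43, -457/3, -4801/12, -69841/60, -1093681/360, -20482561/2520, …
ICs: h(0) = -4, h′(0) = -18.

f: a_k = -2, -2, -8, -14, -38, -80, -194, -434, …
g: a_k = -2, -2, -1, -1/3, -1/12, -1/60, -1/360, -1/2520, …
L₀ := lclm(L_f,L_g); ord L₀ ≤ 1+1.
Derive L from L₀ (diff closure).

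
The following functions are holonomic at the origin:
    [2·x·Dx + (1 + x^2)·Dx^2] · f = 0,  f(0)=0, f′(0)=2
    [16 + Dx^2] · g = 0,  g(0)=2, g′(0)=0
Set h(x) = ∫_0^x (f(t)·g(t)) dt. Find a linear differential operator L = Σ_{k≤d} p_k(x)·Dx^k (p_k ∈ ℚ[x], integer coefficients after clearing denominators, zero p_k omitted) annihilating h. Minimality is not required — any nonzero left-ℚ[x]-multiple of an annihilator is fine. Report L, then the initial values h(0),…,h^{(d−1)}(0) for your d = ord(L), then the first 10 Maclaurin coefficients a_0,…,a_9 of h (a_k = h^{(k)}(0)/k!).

L = (5440 + 19136·x^2 + 25856·x^4 + 16384·x^6 + 4096·x^8)·Dx + (1152·x + 3200·x^3 + 3072·x^5 + 1024·x^7)·Dx^2 + (612 + 2252·x^2 + 3168·x^4 + 2048·x^6 + 512·x^8)·Dx^3 + (72·x + 200·x^3 + 192·x^5 + 64·x^7)·Dx^4 + (17 + 66·x^2 + 97·x^4 + 64·x^6 + 16·x^8)·Dx^5  (order 5).
h: a_k = 0, 0, 2, 0, -25/3, 0, 406/45, 0, -3461/630, 0, …
ICs: h(0) = 0, h′(0) = 0, h′′(0) = 4, h′′′(0) = 0, h′′′′(0) = -200.

f: a_k = 0, 2, 0, -2/3, 0, 2/5, 0, -2/7, 0, 2/9, …
g: a_k = 2, 0, -16, 0, 64/3, 0, -512/45, 0, 1024/315, 0, …
f·g: L₀ = L_f ⊗_s L_g, ord ≤ 2·2.
h=∫₀ˣh₀: take L = L₀·Dx.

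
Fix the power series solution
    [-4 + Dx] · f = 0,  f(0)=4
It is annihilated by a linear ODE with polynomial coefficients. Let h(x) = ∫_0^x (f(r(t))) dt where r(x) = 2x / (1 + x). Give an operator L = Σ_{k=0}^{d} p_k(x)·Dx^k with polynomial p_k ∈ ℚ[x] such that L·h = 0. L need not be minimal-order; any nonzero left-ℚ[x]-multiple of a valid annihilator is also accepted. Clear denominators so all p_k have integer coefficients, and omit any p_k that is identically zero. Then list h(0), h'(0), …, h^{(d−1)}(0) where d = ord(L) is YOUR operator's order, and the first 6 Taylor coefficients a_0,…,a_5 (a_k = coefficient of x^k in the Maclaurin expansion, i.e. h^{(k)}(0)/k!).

f: a_k = 4, 16, 32, 128/3, 128/3, 512/15, …
h₀=f(r): pull back L_f along r ⇒ L₀.
Integrate: L := L₀·Dx.
L = -8·Dx + (1 + 2·x + x^2)·Dx^2  (order 2).
h: a_k = 0, 4, 16, 32, 88/3, 32/15, …
ICs: h(0) = 0, h′(0) = 4.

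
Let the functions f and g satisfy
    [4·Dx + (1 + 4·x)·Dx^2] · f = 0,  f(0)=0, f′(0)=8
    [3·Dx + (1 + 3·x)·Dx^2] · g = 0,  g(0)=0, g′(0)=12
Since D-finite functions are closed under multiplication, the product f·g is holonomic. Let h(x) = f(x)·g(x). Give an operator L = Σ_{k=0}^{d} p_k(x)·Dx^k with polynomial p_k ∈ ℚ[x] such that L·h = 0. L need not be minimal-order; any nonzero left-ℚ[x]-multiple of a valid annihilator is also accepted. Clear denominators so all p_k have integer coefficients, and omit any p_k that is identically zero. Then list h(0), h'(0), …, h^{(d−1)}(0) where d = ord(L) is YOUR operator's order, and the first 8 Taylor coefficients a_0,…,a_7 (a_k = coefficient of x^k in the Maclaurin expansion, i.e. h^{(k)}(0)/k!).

L = (600 + 4032·x + 6912·x^2)·Dx + (854 + 8808·x + 30240·x^2 + 34560·x^3)·Dx^2 + (172 + 2380·x + 12312·x^2 + 28224·x^3 + 24192·x^4)·Dx^3 + (7 + 122·x + 847·x^2 + 2928·x^3 + 5040·x^4 + 3456·x^5)·Dx^4  (order 4).
h: a_k = 0, 0, 96, -336, 1088, -3528, 58032/5, -194096/5, …
ICs: h(0) = 0, h′(0) = 0, h′′(0) = 192, h′′′(0) = -2016.

f: a_k = 0, 8, -16, 128/3, -128, 2048/5, -4096/3, 32768/7, …
g: a_k = 0, 12, -18, 36, -81, 972/5, -486, 8748/7, …
Sym-product of L_f,L_g gives L₀ (≤ ord 4).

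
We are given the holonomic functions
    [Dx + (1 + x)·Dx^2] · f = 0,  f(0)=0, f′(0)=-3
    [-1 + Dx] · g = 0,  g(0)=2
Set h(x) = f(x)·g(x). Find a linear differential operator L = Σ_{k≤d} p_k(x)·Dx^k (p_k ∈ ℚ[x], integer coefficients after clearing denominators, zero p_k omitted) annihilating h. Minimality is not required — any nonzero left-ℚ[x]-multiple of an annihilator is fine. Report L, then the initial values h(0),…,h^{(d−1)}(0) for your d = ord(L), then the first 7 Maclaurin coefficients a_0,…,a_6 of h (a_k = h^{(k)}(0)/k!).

L = x + (-1 - 2·x)·Dx + (1 + x)·Dx^2  (order 2).
h: a_k = 0, -6, -3, -2, 0, -9/20, 7/24, …
ICs: h(0) = 0, h′(0) = -6.

f: a_k = 0, -3, 3/2, -1, 3/4, -3/5, 1/2, …
g: a_k = 2, 2, 1, 1/3, 1/12, 1/60, 1/360, …
f·g: L₀ = L_f ⊗_s L_g, ord ≤ 2·1.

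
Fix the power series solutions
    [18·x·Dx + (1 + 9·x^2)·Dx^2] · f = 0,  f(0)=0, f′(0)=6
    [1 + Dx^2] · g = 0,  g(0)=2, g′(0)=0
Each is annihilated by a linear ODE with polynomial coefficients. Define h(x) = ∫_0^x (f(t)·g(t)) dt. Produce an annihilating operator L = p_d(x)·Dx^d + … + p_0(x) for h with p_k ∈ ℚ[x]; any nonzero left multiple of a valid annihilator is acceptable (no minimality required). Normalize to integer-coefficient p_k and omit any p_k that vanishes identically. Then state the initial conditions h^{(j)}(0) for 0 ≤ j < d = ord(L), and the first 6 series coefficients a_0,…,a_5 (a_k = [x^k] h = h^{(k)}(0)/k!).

f: a_k = 0, 6, 0, -18, 0, 486/5, …
g: a_k = 2, 0, -1, 0, 1/12, 0, …
Sym-product of L_f,L_g gives L₀ (≤ ord 4).
h=∫h₀ ⇒ L = L₀·Dx.
L = (370 + 9594·x^2 + 4131·x^4 + 2916·x^6 + 6561·x^8)·Dx + (684·x + 6804·x^3 + 8748·x^5 + 26244·x^7)·Dx^2 + (380 + 9792·x^2 + 5346·x^4 + 5832·x^6 + 13122·x^8)·Dx^3 + (684·x + 6804·x^3 + 8748·x^5 + 26244·x^7)·Dx^4 + (10 + 198·x^2 + 1215·x^4 + 2916·x^6 + 6561·x^8)·Dx^5  (order 5).
h: a_k = 0, 0, 6, 0, -21/2, 0, …
ICs: h(0) = 0, h′(0) = 0, h′′(0) = 12, h′′′(0) = 0, h′′′′(0) = -252.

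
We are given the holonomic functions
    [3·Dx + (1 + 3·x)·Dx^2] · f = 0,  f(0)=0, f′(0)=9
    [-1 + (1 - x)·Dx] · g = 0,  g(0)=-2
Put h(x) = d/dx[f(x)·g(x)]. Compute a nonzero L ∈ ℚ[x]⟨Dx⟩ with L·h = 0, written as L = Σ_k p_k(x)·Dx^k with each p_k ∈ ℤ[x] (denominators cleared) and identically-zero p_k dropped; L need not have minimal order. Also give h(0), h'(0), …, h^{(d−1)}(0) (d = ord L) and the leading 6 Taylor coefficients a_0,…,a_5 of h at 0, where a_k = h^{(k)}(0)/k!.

f: a_k = 0, 9, -27/2, 27, -243/4, 729/5, …
g: a_k = -2, -2, -2, -2, -2, -2, …
L₀ := L_f ⊗_s L_g (sym. prod.), ord ≤ 2.
Derive L from L₀ (diff closure).
L = 12 + (-3 + 15·x)·Dx + (-1 - 2·x + 3·x^2)·Dx^2  (order 2).
h: a_k = -18, 18, -135, 306, -2151/2, 15417/5, …
ICs: h(0) = -18, h′(0) = 18.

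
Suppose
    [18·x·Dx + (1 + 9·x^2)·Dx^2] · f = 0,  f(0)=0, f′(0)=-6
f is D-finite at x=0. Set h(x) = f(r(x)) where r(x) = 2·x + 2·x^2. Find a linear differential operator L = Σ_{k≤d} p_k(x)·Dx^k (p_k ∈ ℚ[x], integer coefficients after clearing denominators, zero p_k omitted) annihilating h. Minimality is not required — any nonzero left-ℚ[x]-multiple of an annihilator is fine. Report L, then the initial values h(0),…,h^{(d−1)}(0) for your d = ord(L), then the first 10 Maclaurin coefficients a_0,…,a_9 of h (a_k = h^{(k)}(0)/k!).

L = (-2 + 72·x + 288·x^2 + 432·x^3 + 216·x^4)·Dx + (1 + 2·x + 36·x^2 + 144·x^3 + 180·x^4 + 72·x^5)·Dx^2  (order 2).
h: a_k = 0, -12, -12, 144, 432, -13392/5, -15408, 342144/7, 528768, -575424, …
ICs: h(0) = 0, h′(0) = -12.

f: a_k = 0, -6, 0, 18, 0, -486/5, 0, 4374/7, 0, -4374, …
L₀ from L_f via x↦r, Dx↦r'^{-1}Dx.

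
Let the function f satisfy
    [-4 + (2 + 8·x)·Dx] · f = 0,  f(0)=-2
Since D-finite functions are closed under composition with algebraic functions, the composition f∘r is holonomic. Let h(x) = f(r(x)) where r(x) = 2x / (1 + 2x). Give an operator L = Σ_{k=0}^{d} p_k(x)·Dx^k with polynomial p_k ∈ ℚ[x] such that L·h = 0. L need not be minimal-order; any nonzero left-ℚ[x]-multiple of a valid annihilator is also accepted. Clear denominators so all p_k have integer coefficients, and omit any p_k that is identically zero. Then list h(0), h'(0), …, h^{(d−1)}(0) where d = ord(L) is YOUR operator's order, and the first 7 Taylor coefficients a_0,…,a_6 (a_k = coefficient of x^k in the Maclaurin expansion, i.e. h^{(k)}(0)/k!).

f: a_k = -2, -4, 4, -8, 20, -56, 168, …
Change of var in L_f (x↦r) gives L₀.
L = -4 + (1 + 12·x + 20·x^2)·Dx  (order 1).
h: a_k = -2, -8, 32, -160, 960, -6528, 48128, …
ICs: h(0) = -2.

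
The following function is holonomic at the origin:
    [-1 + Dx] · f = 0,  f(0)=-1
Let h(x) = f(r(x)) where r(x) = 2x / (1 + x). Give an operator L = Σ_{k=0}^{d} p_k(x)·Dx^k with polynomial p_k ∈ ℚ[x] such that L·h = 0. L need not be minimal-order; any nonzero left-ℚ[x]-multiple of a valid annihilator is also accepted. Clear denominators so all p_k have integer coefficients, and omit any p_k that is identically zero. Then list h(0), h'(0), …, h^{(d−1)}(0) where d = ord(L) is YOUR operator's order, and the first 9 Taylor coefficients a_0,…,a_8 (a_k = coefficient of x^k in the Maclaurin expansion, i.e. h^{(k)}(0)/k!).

f: a_k = -1, -1, -1/2, -1/6, -1/24, -1/120, -1/720, -1/5040, -1/40320, …
L₀ from L_f via x↦r, Dx↦r'^{-1}Dx.
L = -2 + (1 + 2·x + x^2)·Dx  (order 1).
h: a_k = -1, -2, 0, 2/3, -2/3, 2/5, -4/45, -10/63, 32/105, …
ICs: h(0) = -1.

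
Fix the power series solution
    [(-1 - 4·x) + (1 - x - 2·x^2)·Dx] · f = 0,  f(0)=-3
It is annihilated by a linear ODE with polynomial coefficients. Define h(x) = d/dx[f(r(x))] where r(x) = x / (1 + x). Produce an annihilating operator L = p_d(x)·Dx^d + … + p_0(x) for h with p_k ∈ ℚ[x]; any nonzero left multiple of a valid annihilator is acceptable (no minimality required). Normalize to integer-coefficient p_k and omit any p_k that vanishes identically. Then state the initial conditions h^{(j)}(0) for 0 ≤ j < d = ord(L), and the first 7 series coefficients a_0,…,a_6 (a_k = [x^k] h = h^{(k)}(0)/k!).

L = (4 + 12·x + 36·x^2 + 20·x^3) + (-1 - 7·x - 9·x^2 + 7·x^3 + 10·x^4)·Dx  (order 1).
h: a_k = -3, -12, 0, -48, 60, -216, 420, …
ICs: h(0) = -3.

f: a_k = -3, -3, -9, -15, -33, -63, -129, …
L₀ from L_f via x↦r, Dx↦r'^{-1}Dx.
h=h₀': d/dx-closure on L₀ ⇒ L.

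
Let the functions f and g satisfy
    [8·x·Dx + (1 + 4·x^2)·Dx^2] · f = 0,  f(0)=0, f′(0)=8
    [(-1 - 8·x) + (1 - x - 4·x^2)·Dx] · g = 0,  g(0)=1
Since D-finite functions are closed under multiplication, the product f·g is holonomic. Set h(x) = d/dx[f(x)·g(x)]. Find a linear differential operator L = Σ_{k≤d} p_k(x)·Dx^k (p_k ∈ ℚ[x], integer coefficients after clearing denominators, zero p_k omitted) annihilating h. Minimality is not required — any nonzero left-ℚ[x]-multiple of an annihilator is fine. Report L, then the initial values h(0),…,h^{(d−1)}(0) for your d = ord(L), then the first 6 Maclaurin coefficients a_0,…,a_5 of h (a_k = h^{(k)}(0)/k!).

L = (14 + 408·x^2 + 384·x^3 + 2304·x^4) + (4 + 34·x + 48·x^2 + 280·x^3 + 384·x^4 + 1536·x^5)·Dx + (-1 - 11·x^2 + 16·x^3 + 20·x^4 + 64·x^5 + 192·x^6)·Dx^2  (order 2).
h: a_k = 8, 16, 88, 736/3, 3064/3, 13488/5, …
ICs: h(0) = 8, h′(0) = 16.

f: a_k = 0, 8, 0, -32/3, 0, 128/5, …
g: a_k = 1, 1, 5, 9, 29, 65, …
Sym-product of L_f,L_g gives L₀ (≤ ord 2).
Derive L from L₀ (diff closure).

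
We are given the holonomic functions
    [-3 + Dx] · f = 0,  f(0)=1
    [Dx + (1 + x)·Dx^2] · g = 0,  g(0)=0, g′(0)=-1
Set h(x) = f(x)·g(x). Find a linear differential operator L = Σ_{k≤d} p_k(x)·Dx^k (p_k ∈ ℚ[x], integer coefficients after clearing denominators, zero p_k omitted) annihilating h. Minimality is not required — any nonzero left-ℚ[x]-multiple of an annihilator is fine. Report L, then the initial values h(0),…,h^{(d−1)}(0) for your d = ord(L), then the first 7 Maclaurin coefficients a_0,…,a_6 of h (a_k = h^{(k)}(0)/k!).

L = (6 + 9·x) + (-5 - 6·x)·Dx + (1 + x)·Dx^2  (order 2).
h: a_k = 0, -1, -5/2, -10/3, -3, -83/40, -55/48, …
ICs: h(0) = 0, h′(0) = -1.

f: a_k = 1, 3, 9/2, 9/2, 27/8, 81/40, 81/80, …
g: a_k = 0, -1, 1/2, -1/3, 1/4, -1/5, 1/6, …
f·g: L₀ = L_f ⊗_s L_g, ord ≤ 1·2.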